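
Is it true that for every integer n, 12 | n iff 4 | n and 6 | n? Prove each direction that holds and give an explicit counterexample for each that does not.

Both directions hold; the statement is true.

[⇒] If 12 ∣ n, write n = 12q. Since 12 = 3·4, n = 4·(3q), so 4 ∣ n; and since 12 = 2·6, n = 6·(2q), so 6 ∣ n.

[⇐] Suppose 4 ∣ n and 6 ∣ n. Any common multiple of 4 and 6 is a multiple of their lcm; here lcm(4, 6) = 4·6/gcd(4, 6) = 24/2 = 12, so 12 ∣ n.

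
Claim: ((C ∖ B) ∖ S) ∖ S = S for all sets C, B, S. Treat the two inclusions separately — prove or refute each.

(⊆) fails and (⊇) fails.

(⊆) This inclusion fails. Take C = {1}, B = ∅, S = ∅; then 1 ∈ ((C ∖ B) ∖ S) ∖ S but 1 ∉ S.

(⊇) This inclusion fails. Take C = ∅, B = ∅, S = {1}; then 1 ∈ S but 1 ∉ ((C ∖ B) ∖ S) ∖ S.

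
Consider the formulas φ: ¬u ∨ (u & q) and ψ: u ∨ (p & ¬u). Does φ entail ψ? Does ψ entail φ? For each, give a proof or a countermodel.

(⇒) This fails. Under p = F, u = F, q = F, the left side is true but the right side is false.

(⇐) This fails. Under p = F, u = T, q = F, the left side is false but the right side is true.

(⇒) fails and (⇐) fails.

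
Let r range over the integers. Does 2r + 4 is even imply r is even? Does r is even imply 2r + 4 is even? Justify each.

Only the converse holds.

(⇒) This fails: take r = 1. Then 2r + 4 = 6, which is even, yet r = 1 is odd, not even.

(⇐) Suppose r is even. Since 2 is even, 2r is even for every r, so 2r + 4 has the same parity as 4, which is even. Hence 2r + 4 is even.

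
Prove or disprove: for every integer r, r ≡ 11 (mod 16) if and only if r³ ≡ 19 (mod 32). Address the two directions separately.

Only the converse holds.

Forward direction. This fails: take r = 27. Then 27 ≡ 11 (mod 16), but 27³ = 19683 ≡ 3 (mod 32), not 19.

Converse. The residues r modulo 32 with r³ ≡ 19 (mod 32) are exactly {11}, and each is ≡ 11 (mod 16).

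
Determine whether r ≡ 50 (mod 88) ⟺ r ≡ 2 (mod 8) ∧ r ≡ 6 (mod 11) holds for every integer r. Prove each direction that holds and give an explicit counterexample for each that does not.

The biconditional holds.

(←) If r ≡ 2 (mod 8) and r ≡ 6 (mod 11), then by the Chinese remainder theorem r ≡ 50 (mod 88). This is exactly r ≡ 50 (mod 88).

(→) Suppose r ≡ 50 (mod 88); write r = 88j + 50. Since 8 ∣ 88, reducing mod 8 gives r ≡ 50 ≡ 2 (mod 8); since 11 ∣ 88, reducing mod 11 gives r ≡ 50 ≡ 6 (mod 11).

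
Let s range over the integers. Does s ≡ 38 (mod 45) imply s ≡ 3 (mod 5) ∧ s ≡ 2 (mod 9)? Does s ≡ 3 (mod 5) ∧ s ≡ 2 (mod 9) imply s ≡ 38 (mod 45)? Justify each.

(→) Suppose s ≡ 38 (mod 45); write s = 45j + 38. Since 5 ∣ 45, reducing mod 5 gives s ≡ 38 ≡ 3 (mod 5); since 9 ∣ 45, reducing mod 9 gives s ≡ 38 ≡ 2 (mod 9).

(←) Conversely, if s ≡ 3 (mod 5) and s ≡ 2 (mod 9), then by the Chinese remainder theorem s ≡ 38 (mod 45). This is exactly s ≡ 38 (mod 45).

Equivalent; both directions hold.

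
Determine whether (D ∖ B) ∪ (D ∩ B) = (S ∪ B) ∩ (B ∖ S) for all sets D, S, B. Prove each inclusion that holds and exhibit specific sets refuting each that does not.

Both inclusions fail.

(⟹) This inclusion fails. Take D = {1}, S = ∅, B = ∅; then 1 ∈ (D ∖ B) ∪ (D ∩ B) but 1 ∉ (S ∪ B) ∩ (B ∖ S).

(⟸) This inclusion fails. Take D = ∅, S = ∅, B = {1}; then 1 ∈ (S ∪ B) ∩ (B ∖ S) but 1 ∉ (D ∖ B) ∪ (D ∩ B).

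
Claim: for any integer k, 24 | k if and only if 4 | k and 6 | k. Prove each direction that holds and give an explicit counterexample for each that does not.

Forward direction. If 24 ∣ k, write k = 24q. Since 24 = 6·4, k = 4·(6q), so 4 ∣ k; and since 24 = 4·6, k = 6·(4q), so 6 ∣ k.

Converse. This fails: take k = 12. Both 4 ∣ 12 and 6 ∣ 12, yet 12 is not a multiple of 24 (since 12 = 0·24 + 12), so 24 ∤ 12.

(⇒) holds; (⇐) fails.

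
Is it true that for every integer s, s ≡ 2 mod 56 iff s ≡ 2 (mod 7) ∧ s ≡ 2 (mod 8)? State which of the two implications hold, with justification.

Forward direction. Suppose s ≡ 2 (mod 56); write s = 56j + 2. Since 7 ∣ 56, reducing mod 7 gives s ≡ 2 (mod 7); since 8 ∣ 56, reducing mod 8 gives s ≡ 2 (mod 8).

Converse. If s ≡ 2 (mod 7) and s ≡ 2 (mod 8), then by the Chinese remainder theorem s ≡ 2 (mod 56). This is exactly s ≡ 2 (mod 56).

Both directions hold; the statement is true.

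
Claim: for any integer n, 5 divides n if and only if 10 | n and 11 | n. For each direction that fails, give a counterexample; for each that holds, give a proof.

[⇐] Suppose 10 ∣ n and 11 ∣ n. Any common multiple of 10 and 11 is a multiple of their lcm; here gcd(10, 11) = 1, so lcm(10, 11) = 10·11 = 110, so 110 ∣ n. Since 5 ∣ 110, it follows that 5 ∣ n.

[⇒] This fails: take n = 5. Certainly 5 ∣ 5, but 10 ∤ 5.

Only the converse holds.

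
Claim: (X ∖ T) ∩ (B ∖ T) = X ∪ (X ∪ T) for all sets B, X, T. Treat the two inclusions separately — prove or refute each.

Reverse inclusion. This inclusion fails. Take B = ∅, X = {1}, T = ∅; then 1 ∈ X ∪ (X ∪ T) but 1 ∉ (X ∖ T) ∩ (B ∖ T).

Forward inclusion. Let x ∈ (X ∖ T) ∩ (B ∖ T). Then x ∈ B ∩ X and x ∉ T, from which x ∈ X ∪ (X ∪ T).

Only the forward inclusion holds.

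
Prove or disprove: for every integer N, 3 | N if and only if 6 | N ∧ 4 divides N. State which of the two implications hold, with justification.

(⇒) fails; (⇐) holds.

[⇒] This fails: take N = 3. Certainly 3 ∣ 3, but 6 ∤ 3.

[⇐] Suppose 6 ∣ N and 4 ∣ N. Any common multiple of 6 and 4 is a multiple of their lcm; here lcm(6, 4) = 6·4/gcd(6, 4) = 24/2 = 12, so 12 ∣ N. Since 3 ∣ 12, it follows that 3 ∣ N.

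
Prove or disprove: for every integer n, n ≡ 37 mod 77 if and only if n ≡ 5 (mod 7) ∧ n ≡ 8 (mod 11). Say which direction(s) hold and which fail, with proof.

(→) This fails: n = 37 gives 37 ≡ 37 (mod 77) but 37 ≡ 2 (mod 7), so the conjunction on the right does not hold.

(←) This fails: n = 19 satisfies both congruences on the right (19 ≡ 5 mod 7 and 19 ≡ 8 mod 11) yet 19 ≡ 19 (mod 77), not 37.

Both directions fail.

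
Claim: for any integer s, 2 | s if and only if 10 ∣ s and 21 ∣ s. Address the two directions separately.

Not equivalent: only (⇐) holds.

(→) This fails: take s = 2. Certainly 2 ∣ 2, but 10 ∤ 2.

(←) Suppose 10 ∣ s and 21 ∣ s. Any common multiple of 10 and 21 is a multiple of their lcm; here gcd(10, 21) = 1, so lcm(10, 21) = 10·21 = 210, so 210 ∣ s. Since 2 ∣ 210, it follows that 2 ∣ s.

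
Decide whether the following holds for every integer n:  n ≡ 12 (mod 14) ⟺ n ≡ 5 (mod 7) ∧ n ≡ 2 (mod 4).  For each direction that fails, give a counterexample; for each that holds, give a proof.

(⇒) fails; (⇐) holds.

(⇒) This fails: n = 12 gives 12 ≡ 12 (mod 14) but 12 ≡ 0 (mod 4), so the conjunction on the right does not hold.

(⇐) Conversely, if n ≡ 5 (mod 7) and n ≡ 2 (mod 4), then by the Chinese remainder theorem n ≡ 26 (mod 28). Since 26 ≡ 12 (mod 14) and 14 ∣ 28, we get n ≡ 12 (mod 14).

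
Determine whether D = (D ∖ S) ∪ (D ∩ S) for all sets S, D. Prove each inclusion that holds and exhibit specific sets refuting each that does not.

The two sets are equal.

(⟸) Let x ∈ (D ∖ S) ∪ (D ∩ S). Then either x ∈ D and x ∉ S; or x ∈ S ∩ D. In each case x ∈ D, so (D ∖ S) ∪ (D ∩ S) ⊆ D.

(⟹) Let x ∈ D. Then either x ∈ D and x ∉ S; or x ∈ S ∩ D. In each case x ∈ (D ∖ S) ∪ (D ∩ S), so D ⊆ (D ∖ S) ∪ (D ∩ S).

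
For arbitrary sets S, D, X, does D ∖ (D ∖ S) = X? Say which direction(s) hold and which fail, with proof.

Forward inclusion. This inclusion fails. Take S = {1}, D = {1}, X = ∅; then 1 ∈ D ∖ (D ∖ S) but 1 ∉ X.

Reverse inclusion. This inclusion fails. Take S = ∅, D = ∅, X = {1}; then 1 ∈ X but 1 ∉ D ∖ (D ∖ S).

Neither inclusion holds.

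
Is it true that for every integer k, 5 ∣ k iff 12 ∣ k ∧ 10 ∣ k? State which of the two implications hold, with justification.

Only the converse holds.

(⟹) This fails: take k = 5. Certainly 5 ∣ 5, but 12 ∤ 5.

(⟸) Suppose 12 ∣ k and 10 ∣ k. Any common multiple of 12 and 10 is a multiple of their lcm; here lcm(12, 10) = 12·10/gcd(12, 10) = 120/2 = 60, so 60 ∣ k. Since 5 ∣ 60, it follows that 5 ∣ k.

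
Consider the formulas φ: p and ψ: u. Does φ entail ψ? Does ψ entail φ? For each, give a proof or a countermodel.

Both directions fail.

Forward direction. This fails. Under u = F, p = T, the left side is true but the right side is false.

Converse. This fails. Under u = T, p = F, the left side is false but the right side is true.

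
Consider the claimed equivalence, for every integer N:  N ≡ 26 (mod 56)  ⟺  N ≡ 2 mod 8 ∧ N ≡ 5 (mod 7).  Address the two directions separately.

Both directions hold.

Forward direction. Suppose N ≡ 26 (mod 56); write N = 56j + 26. Since 8 ∣ 56, reducing mod 8 gives N ≡ 26 ≡ 2 (mod 8); since 7 ∣ 56, reducing mod 7 gives N ≡ 26 ≡ 5 (mod 7).

Converse. If N ≡ 2 (mod 8) and N ≡ 5 (mod 7), then by the Chinese remainder theorem N ≡ 26 (mod 56). This is exactly N ≡ 26 (mod 56).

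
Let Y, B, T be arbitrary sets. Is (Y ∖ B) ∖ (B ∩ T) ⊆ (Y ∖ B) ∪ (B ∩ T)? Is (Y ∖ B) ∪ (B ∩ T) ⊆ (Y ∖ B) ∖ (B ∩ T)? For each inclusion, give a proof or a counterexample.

(⟹) Let x ∈ (Y ∖ B) ∖ (B ∩ T). Then either x ∈ Y and x ∉ B, T; or x ∈ Y ∩ T and x ∉ B. In each case x ∈ (Y ∖ B) ∪ (B ∩ T), so (Y ∖ B) ∖ (B ∩ T) ⊆ (Y ∖ B) ∪ (B ∩ T).

(⟸) This inclusion fails. Take Y = ∅, B = {1}, T = {1}; then 1 ∈ (Y ∖ B) ∪ (B ∩ T) but 1 ∉ (Y ∖ B) ∖ (B ∩ T).

(⊆) holds; (⊇) fails.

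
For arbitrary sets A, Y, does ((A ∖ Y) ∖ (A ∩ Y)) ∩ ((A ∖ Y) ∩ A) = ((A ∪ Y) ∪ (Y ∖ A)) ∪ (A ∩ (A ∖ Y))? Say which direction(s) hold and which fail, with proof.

(⊆) Let x ∈ ((A ∖ Y) ∖ (A ∩ Y)) ∩ ((A ∖ Y) ∩ A). Then x ∈ A and x ∉ Y, from which x ∈ ((A ∪ Y) ∪ (Y ∖ A)) ∪ (A ∩ (A ∖ Y)).

(⊇) This inclusion fails. Take A = ∅, Y = {1}; then 1 ∈ ((A ∪ Y) ∪ (Y ∖ A)) ∪ (A ∩ (A ∖ Y)) but 1 ∉ ((A ∖ Y) ∖ (A ∩ Y)) ∩ ((A ∖ Y) ∩ A).

Only the forward inclusion holds.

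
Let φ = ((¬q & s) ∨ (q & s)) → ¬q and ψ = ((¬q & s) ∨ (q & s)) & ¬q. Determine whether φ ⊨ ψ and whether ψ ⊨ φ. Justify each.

Only the converse holds.

(⇒) This fails. Under q = F, s = F, the left side is true but the right side is false.

(⇐) Assume the antecedent. If q is true, the antecedent cannot hold. If q is false, ((¬q & s) ∨ (q & s)) → ¬q reduces to true regardless of the other variables. Either way ((¬q & s) ∨ (q & s)) → ¬q holds.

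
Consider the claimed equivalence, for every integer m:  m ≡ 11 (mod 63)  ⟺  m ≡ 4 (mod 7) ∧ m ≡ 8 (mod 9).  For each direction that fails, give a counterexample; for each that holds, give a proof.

Neither implication holds.

[⇒] This fails: m = 11 gives 11 ≡ 11 (mod 63) but 11 ≡ 2 (mod 9), so the conjunction on the right does not hold.

[⇐] This fails: m = 53 satisfies both congruences on the right (53 ≡ 4 mod 7 and 53 ≡ 8 mod 9) yet 53 ≡ 53 (mod 63), not 11.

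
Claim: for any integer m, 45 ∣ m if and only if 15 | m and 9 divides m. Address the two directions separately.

(⟸) Suppose 15 ∣ m and 9 ∣ m. Any common multiple of 15 and 9 is a multiple of their lcm; here lcm(15, 9) = 15·9/gcd(15, 9) = 135/3 = 45, so 45 ∣ m.

(⟹) If 45 ∣ m, write m = 45q. Since 45 = 3·15, m = 15·(3q), so 15 ∣ m; and since 45 = 5·9, m = 9·(5q), so 9 ∣ m.

The biconditional holds.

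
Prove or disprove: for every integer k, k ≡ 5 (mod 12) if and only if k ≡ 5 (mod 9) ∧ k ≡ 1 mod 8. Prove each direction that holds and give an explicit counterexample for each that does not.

The forward direction fails; the converse holds.

(⇒) This fails: k = 65 gives 65 ≡ 5 (mod 12) but 65 ≡ 2 (mod 9), so the conjunction on the right does not hold.

(⇐) Conversely, if k ≡ 5 (mod 9) and k ≡ 1 (mod 8), then by the Chinese remainder theorem k ≡ 41 (mod 72). Since 41 ≡ 5 (mod 12) and 12 ∣ 72, we get k ≡ 5 (mod 12).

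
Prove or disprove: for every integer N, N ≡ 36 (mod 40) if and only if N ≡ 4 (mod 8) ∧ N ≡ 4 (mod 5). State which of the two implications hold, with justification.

Neither direction holds.

(⇒) This fails: N = 36 gives 36 ≡ 36 (mod 40) but 36 ≡ 1 (mod 5), so the conjunction on the right does not hold.

(⇐) This fails: N = 4 satisfies both congruences on the right (4 ≡ 4 mod 8 and 4 ≡ 4 mod 5) yet 4 ≡ 4 (mod 40), not 36.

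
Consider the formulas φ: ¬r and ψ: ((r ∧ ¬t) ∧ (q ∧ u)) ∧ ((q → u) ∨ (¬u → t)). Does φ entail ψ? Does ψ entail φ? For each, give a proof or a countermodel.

(⇒) fails and (⇐) fails.

[⇒] This fails. Under t = F, r = F, u = F, q = F, the left side is true but the right side is false.

[⇐] This fails. Under t = F, r = T, u = T, q = T, the left side is false but the right side is true.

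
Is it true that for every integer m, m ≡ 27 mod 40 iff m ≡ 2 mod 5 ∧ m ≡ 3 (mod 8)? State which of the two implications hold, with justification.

Equivalent; both directions hold.

[⇒] Suppose m ≡ 27 (mod 40); write m = 40j + 27. Since 5 ∣ 40, reducing mod 5 gives m ≡ 27 ≡ 2 (mod 5); since 8 ∣ 40, reducing mod 8 gives m ≡ 27 ≡ 3 (mod 8).

[⇐] Conversely, if m ≡ 2 (mod 5) and m ≡ 3 (mod 8), then by the Chinese remainder theorem m ≡ 27 (mod 40). This is exactly m ≡ 27 (mod 40).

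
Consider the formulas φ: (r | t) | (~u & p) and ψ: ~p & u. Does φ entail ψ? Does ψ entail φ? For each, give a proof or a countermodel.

(→) This fails. Under t = T, p = F, r = F, u = F, the left side is true but the right side is false.

(←) This fails. Under t = F, p = F, r = F, u = T, the left side is false but the right side is true.

(⇒) fails and (⇐) fails.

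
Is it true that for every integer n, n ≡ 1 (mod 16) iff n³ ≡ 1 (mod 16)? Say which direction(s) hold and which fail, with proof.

(⟸) Suppose n³ ≡ 1 (mod 16). The only residue r in {0, …, 15} with r³ ≡ 1 (mod 16) is r = 1, so n ≡ 1 (mod 16).

(⟹) Suppose n ≡ 1 (mod 16). Write n = 16j + 1. Then (16j + 1)³ = 4096j³ + 768j² + 48j + 1 = 16(256j³ + 48j² + 3j) + 1, so n³ ≡ 1 (mod 16).

Equivalent; both directions hold.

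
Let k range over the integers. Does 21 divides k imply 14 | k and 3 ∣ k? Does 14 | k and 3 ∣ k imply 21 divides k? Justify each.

Only the reverse direction holds.

(⟹) This fails: take k = 21. Certainly 21 ∣ 21, but 14 ∤ 21.

(⟸) Suppose 14 ∣ k and 3 ∣ k. Any common multiple of 14 and 3 is a multiple of their lcm; here gcd(14, 3) = 1, so lcm(14, 3) = 14·3 = 42, so 42 ∣ k. Since 21 ∣ 42, it follows that 21 ∣ k.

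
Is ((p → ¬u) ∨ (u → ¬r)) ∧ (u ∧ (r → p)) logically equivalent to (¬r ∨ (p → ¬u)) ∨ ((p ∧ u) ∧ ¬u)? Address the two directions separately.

Only the forward direction holds.

[⇐] This fails. Under u = F, p = F, r = F, the left side is false but the right side is true.

[⇒] Assume the antecedent. If u is true, the antecedent forces (u = T, p = F, r = F) or (u = T, p = T, r = F), and the consequent holds there. If u is false, the antecedent cannot hold. Either way the consequent holds.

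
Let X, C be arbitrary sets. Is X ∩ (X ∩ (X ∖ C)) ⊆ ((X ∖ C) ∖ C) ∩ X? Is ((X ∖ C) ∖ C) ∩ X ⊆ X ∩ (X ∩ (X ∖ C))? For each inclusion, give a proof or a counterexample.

The two sets are equal.

(⊇) Let x ∈ ((X ∖ C) ∖ C) ∩ X. Then x ∈ X and x ∉ C, from which x ∈ X ∩ (X ∩ (X ∖ C)).

(⊆) Let x ∈ X ∩ (X ∩ (X ∖ C)). Then x ∈ X and x ∉ C, from which x ∈ ((X ∖ C) ∖ C) ∩ X.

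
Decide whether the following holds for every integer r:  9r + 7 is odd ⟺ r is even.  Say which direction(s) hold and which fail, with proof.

(⇒) Suppose 9r + 7 is odd. Since 9 is odd, 9r and r have the same parity, so 9r + 7 ≡ r + 7 (mod 2). As 7 is odd, 9r + 7 is odd exactly when r is even. Thus r is even.

(⇐) Conversely, suppose r is even; write r = 2j. Then 9r + 7 = 9·(2j) + 7 = 2·9j + 7, which is odd.

Both implications hold.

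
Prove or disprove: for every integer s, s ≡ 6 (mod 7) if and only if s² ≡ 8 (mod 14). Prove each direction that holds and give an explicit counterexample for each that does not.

(⟹) This fails: take s = 13. Then 13 ≡ 6 (mod 7), but 13² = 169 ≡ 1 (mod 14), not 8.

(⟸) This fails: take s = 8. Then 8² = 64 ≡ 8 (mod 14), yet 8 ≡ 1 (mod 7), not 6.

Neither implication holds.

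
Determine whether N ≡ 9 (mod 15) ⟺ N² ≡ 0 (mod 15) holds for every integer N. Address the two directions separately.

(⟹) This fails: take N = 9. Then 9 ≡ 9 (mod 15), but 9² = 81 ≡ 6 (mod 15), not 0.

(⟸) This fails: take N = 0. Then 0² = 0 ≡ 0 (mod 15), yet 0 ≡ 0 (mod 15), not 9.

Neither implication holds.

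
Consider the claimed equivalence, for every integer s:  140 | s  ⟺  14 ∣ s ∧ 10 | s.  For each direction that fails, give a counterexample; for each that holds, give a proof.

(⇐) This fails: take s = 70. Both 14 ∣ 70 and 10 ∣ 70, yet 70 is not a multiple of 140 (since 70 = 0·140 + 70), so 140 ∤ 70.

(⇒) If 140 ∣ s, write s = 140q. Since 140 = 10·14, s = 14·(10q), so 14 ∣ s; and since 140 = 14·10, s = 10·(14q), so 10 ∣ s.

Not equivalent: only (⇒) holds.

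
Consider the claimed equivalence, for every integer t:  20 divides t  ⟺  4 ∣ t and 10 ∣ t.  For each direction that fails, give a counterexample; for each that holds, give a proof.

The biconditional holds.

Converse. Suppose 4 ∣ t and 10 ∣ t. Any common multiple of 4 and 10 is a multiple of their lcm; here lcm(4, 10) = 4·10/gcd(4, 10) = 40/2 = 20, so 20 ∣ t.

Forward direction. If 20 ∣ t, write t = 20q. Since 20 = 5·4, t = 4·(5q), so 4 ∣ t; and since 20 = 2·10, t = 10·(2q), so 10 ∣ t.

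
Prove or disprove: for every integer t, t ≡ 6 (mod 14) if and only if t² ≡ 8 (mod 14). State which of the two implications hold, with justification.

(⇒) holds; (⇐) fails.

(⇒) Suppose t ≡ 6 (mod 14). Write t = 14j + 6. Then (14j + 6)² = 196j² + 168j + 36 = 14(14j² + 12j + 2) + 8, so t² ≡ 8 (mod 14).

(⇐) This fails: take t = 8. Then 8² = 64 ≡ 8 (mod 14), yet 8 ≡ 8 (mod 14), not 6.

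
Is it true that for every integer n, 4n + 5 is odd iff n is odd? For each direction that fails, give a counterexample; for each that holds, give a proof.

[⇐] Suppose n is odd. Since 4 is even, 4n is even for every n, so 4n + 5 has the same parity as 5, which is odd. Hence 4n + 5 is odd.

[⇒] This fails: take n = 4. Then 4n + 5 = 21, which is odd, yet n = 4 is even, not odd.

The forward direction fails; the converse holds.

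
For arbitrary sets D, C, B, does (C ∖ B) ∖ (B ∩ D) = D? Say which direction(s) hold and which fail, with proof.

Forward inclusion. This inclusion fails. Take D = ∅, C = {1}, B = ∅; then 1 ∈ (C ∖ B) ∖ (B ∩ D) but 1 ∉ D.

Reverse inclusion. This inclusion fails. Take D = {1}, C = ∅, B = ∅; then 1 ∈ D but 1 ∉ (C ∖ B) ∖ (B ∩ D).

(⊆) fails and (⊇) fails.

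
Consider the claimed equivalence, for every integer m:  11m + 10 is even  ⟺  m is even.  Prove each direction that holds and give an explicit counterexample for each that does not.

(→) Suppose 11m + 10 is even. Since 11 is odd, 11m and m have the same parity, so 11m + 10 ≡ m + 10 (mod 2). As 10 is even, 11m + 10 is even exactly when m is even. Thus m is even.

(←) Conversely, suppose m is even; write m = 2j. Then 11m + 10 = 11·(2j) + 10 = 2·11j + 10, which is even.

Both implications hold.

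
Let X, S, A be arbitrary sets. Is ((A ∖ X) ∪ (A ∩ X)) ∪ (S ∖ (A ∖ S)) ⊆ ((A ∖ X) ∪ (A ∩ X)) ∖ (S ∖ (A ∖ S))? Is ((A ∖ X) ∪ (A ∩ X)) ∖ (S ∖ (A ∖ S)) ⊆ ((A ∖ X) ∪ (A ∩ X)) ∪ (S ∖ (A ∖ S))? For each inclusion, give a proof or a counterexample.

(⊆) This inclusion fails. Take X = ∅, S = {1}, A = ∅; then 1 ∈ ((A ∖ X) ∪ (A ∩ X)) ∪ (S ∖ (A ∖ S)) but 1 ∉ ((A ∖ X) ∪ (A ∩ X)) ∖ (S ∖ (A ∖ S)).

(⊇) Let x ∈ ((A ∖ X) ∪ (A ∩ X)) ∖ (S ∖ (A ∖ S)). Then either x ∈ A and x ∉ X, S; or x ∈ X ∩ A and x ∉ S. In each case x ∈ ((A ∖ X) ∪ (A ∩ X)) ∪ (S ∖ (A ∖ S)), so ((A ∖ X) ∪ (A ∩ X)) ∖ (S ∖ (A ∖ S)) ⊆ ((A ∖ X) ∪ (A ∩ X)) ∪ (S ∖ (A ∖ S)).

The sets are not equal: only the reverse inclusion holds.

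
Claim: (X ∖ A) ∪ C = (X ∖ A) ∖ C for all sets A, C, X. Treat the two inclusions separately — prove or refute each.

(⊆) fails; (⊇) holds.

(⟹) This inclusion fails. Take A = ∅, C = {1}, X = ∅; then 1 ∈ (X ∖ A) ∪ C but 1 ∉ (X ∖ A) ∖ C.

(⟸) Let x ∈ (X ∖ A) ∖ C. Then x ∈ X and x ∉ A, C, from which x ∈ (X ∖ A) ∪ C.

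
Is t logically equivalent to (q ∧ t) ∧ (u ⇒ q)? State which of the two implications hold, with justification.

Only the reverse direction holds.

[⇐] Assume the antecedent. If u is true, the antecedent forces (u = T, q = T, t = T), and t holds there. If u is false, the antecedent forces (u = F, q = T, t = T), and t holds there. Either way t holds.

[⇒] This fails. Under u = F, q = F, t = T, the left side is true but the right side is false.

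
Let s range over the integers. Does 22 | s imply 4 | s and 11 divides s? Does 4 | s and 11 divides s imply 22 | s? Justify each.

(⇐) Suppose 4 ∣ s and 11 ∣ s. Any common multiple of 4 and 11 is a multiple of their lcm; here gcd(4, 11) = 1, so lcm(4, 11) = 4·11 = 44, so 44 ∣ s. Since 22 ∣ 44, it follows that 22 ∣ s.

(⇒) This fails: take s = 22. Certainly 22 ∣ 22, but 4 ∤ 22.

Not equivalent: only (⇐) holds.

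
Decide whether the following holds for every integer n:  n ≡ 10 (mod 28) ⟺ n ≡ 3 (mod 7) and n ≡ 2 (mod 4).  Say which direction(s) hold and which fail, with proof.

Forward direction. Suppose n ≡ 10 (mod 28); write n = 28j + 10. Since 7 ∣ 28, reducing mod 7 gives n ≡ 10 ≡ 3 (mod 7); since 4 ∣ 28, reducing mod 4 gives n ≡ 10 ≡ 2 (mod 4).

Converse. If n ≡ 3 (mod 7) and n ≡ 2 (mod 4), then by the Chinese remainder theorem n ≡ 10 (mod 28). This is exactly n ≡ 10 (mod 28).

Both implications hold.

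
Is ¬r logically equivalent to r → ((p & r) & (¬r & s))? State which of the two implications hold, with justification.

(⟹) Assume the antecedent. If s is true, the antecedent forces (s = T, p = F, r = F) or (s = T, p = T, r = F), and r → ((p & r) & (¬r & s)) holds there. If s is false, the antecedent forces (s = F, p = F, r = F) or (s = F, p = T, r = F), and r → ((p & r) & (¬r & s)) holds there. Either way r → ((p & r) & (¬r & s)) holds.

(⟸) Assume the antecedent. If s is true, the antecedent forces (s = T, p = F, r = F) or (s = T, p = T, r = F), and ¬r holds there. If s is false, the antecedent forces (s = F, p = F, r = F) or (s = F, p = T, r = F), and ¬r holds there. Either way ¬r holds.

Both directions hold.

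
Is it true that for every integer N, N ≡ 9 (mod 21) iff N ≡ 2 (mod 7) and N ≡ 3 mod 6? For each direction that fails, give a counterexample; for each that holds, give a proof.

Forward direction. This fails: N = 30 gives 30 ≡ 9 (mod 21) but 30 ≡ 0 (mod 6), so the conjunction on the right does not hold.

Converse. If N ≡ 2 (mod 7) and N ≡ 3 (mod 6), then by the Chinese remainder theorem N ≡ 9 (mod 42). Since 9 ≡ 9 (mod 21) and 21 ∣ 42, we get N ≡ 9 (mod 21).

The forward direction fails; the converse holds.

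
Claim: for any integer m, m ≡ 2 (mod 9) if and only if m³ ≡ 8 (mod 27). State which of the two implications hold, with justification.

Equivalent; both directions hold.

(⇒) Suppose m ≡ 2 (mod 9). Working modulo 27, m ∈ {2, 11, 20}; for each such r, r³ ≡ 8 (mod 27).

(⇐) Conversely, the residues r modulo 27 with r³ ≡ 8 (mod 27) are exactly {2, 11, 20}, and each is ≡ 2 (mod 9).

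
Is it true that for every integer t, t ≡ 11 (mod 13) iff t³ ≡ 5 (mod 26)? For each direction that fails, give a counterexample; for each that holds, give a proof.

Both directions fail.

[⇒] This fails: take t = 24. Then 24 ≡ 11 (mod 13), but 24³ = 13824 ≡ 18 (mod 26), not 5.

[⇐] This fails: take t = 7. Then 7³ = 343 ≡ 5 (mod 26), yet 7 ≡ 7 (mod 13), not 11.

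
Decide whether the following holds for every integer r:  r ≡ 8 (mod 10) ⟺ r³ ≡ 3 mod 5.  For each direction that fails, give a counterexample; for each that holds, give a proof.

(⇒) This fails: take r = 8. Then 8 ≡ 8 (mod 10), but 8³ = 512 ≡ 2 (mod 5), not 3.

(⇐) This fails: take r = 2. Then 2³ = 8 ≡ 3 (mod 5), yet 2 ≡ 2 (mod 10), not 8.

(⇒) fails and (⇐) fails.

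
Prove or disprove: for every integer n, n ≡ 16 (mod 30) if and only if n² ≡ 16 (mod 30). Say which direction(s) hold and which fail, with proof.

Forward direction. Suppose n ≡ 16 (mod 30). Write n = 30j + 16. Then (30j + 16)² = 900j² + 960j + 256 = 30(30j² + 32j + 8) + 16, so n² ≡ 16 (mod 30).

Converse. This fails: take n = 4. Then 4² = 16 ≡ 16 (mod 30), yet 4 ≡ 4 (mod 30), not 16.

Only the forward implication holds.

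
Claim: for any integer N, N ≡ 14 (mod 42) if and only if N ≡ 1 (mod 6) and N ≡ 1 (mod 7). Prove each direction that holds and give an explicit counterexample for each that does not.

(→) This fails: N = 14 gives 14 ≡ 14 (mod 42) but 14 ≡ 2 (mod 6), so the conjunction on the right does not hold.

(←) This fails: N = 1 satisfies both congruences on the right (1 ≡ 1 mod 6 and 1 ≡ 1 mod 7) yet 1 ≡ 1 (mod 42), not 14.

(⇒) fails and (⇐) fails.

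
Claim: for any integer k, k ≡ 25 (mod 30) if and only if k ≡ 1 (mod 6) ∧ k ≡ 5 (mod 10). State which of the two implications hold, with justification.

Both implications hold.

Converse. If k ≡ 1 (mod 6) and k ≡ 5 (mod 10), then by the Chinese remainder theorem k ≡ 25 (mod 30). This is exactly k ≡ 25 (mod 30).

Forward direction. Suppose k ≡ 25 (mod 30); write k = 30j + 25. Since 6 ∣ 30, reducing mod 6 gives k ≡ 25 ≡ 1 (mod 6); since 10 ∣ 30, reducing mod 10 gives k ≡ 25 ≡ 5 (mod 10).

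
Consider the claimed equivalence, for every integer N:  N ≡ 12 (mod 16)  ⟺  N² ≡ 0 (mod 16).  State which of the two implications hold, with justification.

The forward direction holds; the converse fails.

(⇒) Suppose N ≡ 12 (mod 16). Write N = 16j + 12. Then (16j + 12)² = 256j² + 384j + 144 = 16(16j² + 24j + 9) + 0, so N² ≡ 0 (mod 16).

(⇐) This fails: take N = 0. Then 0² = 0 ≡ 0 (mod 16), yet 0 ≡ 0 (mod 16), not 12.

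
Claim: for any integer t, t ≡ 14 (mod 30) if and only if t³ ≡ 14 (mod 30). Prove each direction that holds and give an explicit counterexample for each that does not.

(⟹) Suppose t ≡ 14 (mod 30). Write t = 30j + 14. Then (30j + 14)³ = 27000j³ + 37800j² + 17640j + 2744 = 30(900j³ + 1260j² + 588j + 91) + 14, so t³ ≡ 14 (mod 30).

(⟸) Conversely, suppose t³ ≡ 14 (mod 30). The only residue r in {0, …, 29} with r³ ≡ 14 (mod 30) is r = 14, so t ≡ 14 (mod 30).

Both implications hold.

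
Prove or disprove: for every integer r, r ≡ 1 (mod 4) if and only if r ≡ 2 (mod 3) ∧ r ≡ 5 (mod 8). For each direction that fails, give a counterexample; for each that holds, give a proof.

Only the converse holds.

Forward direction. This fails: r = 1 gives 1 ≡ 1 (mod 4) but 1 ≡ 1 (mod 3), so the conjunction on the right does not hold.

Converse. If r ≡ 2 (mod 3) and r ≡ 5 (mod 8), then by the Chinese remainder theorem r ≡ 5 (mod 24). Since 5 ≡ 1 (mod 4) and 4 ∣ 24, we get r ≡ 1 (mod 4).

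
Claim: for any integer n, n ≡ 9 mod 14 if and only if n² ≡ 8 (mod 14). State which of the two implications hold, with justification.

Both directions fail.

(→) This fails: take n = 9. Then 9 ≡ 9 (mod 14), but 9² = 81 ≡ 11 (mod 14), not 8.

(←) This fails: take n = 6. Then 6² = 36 ≡ 8 (mod 14), yet 6 ≡ 6 (mod 14), not 9.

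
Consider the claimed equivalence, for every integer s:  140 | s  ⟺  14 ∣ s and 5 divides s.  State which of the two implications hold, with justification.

(←) This fails: take s = 70. Both 14 ∣ 70 and 5 ∣ 70, yet 70 is not a multiple of 140 (since 70 = 0·140 + 70), so 140 ∤ 70.

(→) If 140 ∣ s, write s = 140q. Since 140 = 10·14, s = 14·(10q), so 14 ∣ s; and since 140 = 28·5, s = 5·(28q), so 5 ∣ s.

Only the forward implication holds.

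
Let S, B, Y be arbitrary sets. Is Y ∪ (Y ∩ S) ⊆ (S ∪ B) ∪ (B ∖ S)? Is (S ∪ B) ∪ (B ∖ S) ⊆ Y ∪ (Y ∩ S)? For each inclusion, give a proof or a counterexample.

(⊆) This inclusion fails. Take S = ∅, B = ∅, Y = {1}; then 1 ∈ Y ∪ (Y ∩ S) but 1 ∉ (S ∪ B) ∪ (B ∖ S).

(⊇) This inclusion fails. Take S = {1}, B = ∅, Y = ∅; then 1 ∈ (S ∪ B) ∪ (B ∖ S) but 1 ∉ Y ∪ (Y ∩ S).

Neither inclusion holds.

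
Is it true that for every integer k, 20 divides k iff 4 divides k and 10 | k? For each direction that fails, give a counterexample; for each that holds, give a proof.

Forward direction. If 20 ∣ k, write k = 20q. Since 20 = 5·4, k = 4·(5q), so 4 ∣ k; and since 20 = 2·10, k = 10·(2q), so 10 ∣ k.

Converse. Suppose 4 ∣ k and 10 ∣ k. Any common multiple of 4 and 10 is a multiple of their lcm; here lcm(4, 10) = 4·10/gcd(4, 10) = 40/2 = 20, so 20 ∣ k.

Both directions hold; the statement is true.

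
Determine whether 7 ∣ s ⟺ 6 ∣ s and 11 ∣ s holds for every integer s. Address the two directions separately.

[⇒] This fails: take s = 7. Certainly 7 ∣ 7, but 6 ∤ 7.

[⇐] This fails: take s = 66. Both 6 ∣ 66 and 11 ∣ 66, yet 66 is not a multiple of 7 (since 66 = 9·7 + 3), so 7 ∤ 66.

Neither implication holds.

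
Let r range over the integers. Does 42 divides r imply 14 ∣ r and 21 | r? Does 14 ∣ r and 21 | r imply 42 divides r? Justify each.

(→) If 42 ∣ r, write r = 42q. Since 42 = 3·14, r = 14·(3q), so 14 ∣ r; and since 42 = 2·21, r = 21·(2q), so 21 ∣ r.

(←) Suppose 14 ∣ r and 21 ∣ r. Any common multiple of 14 and 21 is a multiple of their lcm; here lcm(14, 21) = 14·21/gcd(14, 21) = 294/7 = 42, so 42 ∣ r.

Equivalent; both directions hold.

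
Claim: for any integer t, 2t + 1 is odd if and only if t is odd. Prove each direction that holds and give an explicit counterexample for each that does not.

Converse. Suppose t is odd. Since 2 is even, 2t is even for every t, so 2t + 1 has the same parity as 1, which is odd. Hence 2t + 1 is odd.

Forward direction. This fails: take t = 4. Then 2t + 1 = 9, which is odd, yet t = 4 is even, not odd.

Only the reverse direction holds.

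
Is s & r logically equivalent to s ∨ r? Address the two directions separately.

(⟹) Assume the antecedent. If r is true, s ∨ r reduces to true regardless of the other variables. If r is false, the antecedent cannot hold. Either way s ∨ r holds.

(⟸) This fails. Under r = T, s = F, the left side is false but the right side is true.

Not equivalent: only (⇒) holds.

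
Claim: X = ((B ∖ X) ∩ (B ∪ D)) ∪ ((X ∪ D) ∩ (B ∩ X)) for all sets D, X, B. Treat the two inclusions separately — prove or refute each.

Forward inclusion. This inclusion fails. Take D = ∅, X = {1}, B = ∅; then 1 ∈ X but 1 ∉ ((B ∖ X) ∩ (B ∪ D)) ∪ ((X ∪ D) ∩ (B ∩ X)).

Reverse inclusion. This inclusion fails. Take D = ∅, X = ∅, B = {1}; then 1 ∈ ((B ∖ X) ∩ (B ∪ D)) ∪ ((X ∪ D) ∩ (B ∩ X)) but 1 ∉ X.

(⊆) fails and (⊇) fails.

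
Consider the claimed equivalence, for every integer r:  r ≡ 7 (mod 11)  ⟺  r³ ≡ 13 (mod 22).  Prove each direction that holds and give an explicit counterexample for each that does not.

Only the reverse direction holds.

Forward direction. This fails: take r = 18. Then 18 ≡ 7 (mod 11), but 18³ = 5832 ≡ 2 (mod 22), not 13.

Converse. The residues r modulo 22 with r³ ≡ 13 (mod 22) are exactly {7}, and each is ≡ 7 (mod 11).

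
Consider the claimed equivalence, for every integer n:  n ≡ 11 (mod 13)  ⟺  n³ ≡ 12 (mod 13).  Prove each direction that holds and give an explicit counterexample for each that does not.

(⇒) fails and (⇐) fails.

(→) This fails: take n = 11. Then 11 ≡ 11 (mod 13), but 11³ = 1331 ≡ 5 (mod 13), not 12.

(←) This fails: take n = 4. Then 4³ = 64 ≡ 12 (mod 13), yet 4 ≡ 4 (mod 13), not 11.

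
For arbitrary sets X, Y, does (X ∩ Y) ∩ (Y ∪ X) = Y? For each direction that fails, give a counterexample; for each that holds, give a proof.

The sets are not equal: only the forward inclusion holds.

(⊇) This inclusion fails. Take X = ∅, Y = {1}; then 1 ∈ Y but 1 ∉ (X ∩ Y) ∩ (Y ∪ X).

(⊆) Let x ∈ (X ∩ Y) ∩ (Y ∪ X). Then x ∈ X ∩ Y, from which x ∈ Y.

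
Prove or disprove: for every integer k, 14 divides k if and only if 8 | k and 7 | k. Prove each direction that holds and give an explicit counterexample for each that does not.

Converse. Suppose 8 ∣ k and 7 ∣ k. Any common multiple of 8 and 7 is a multiple of their lcm; here gcd(8, 7) = 1, so lcm(8, 7) = 8·7 = 56, so 56 ∣ k. Since 14 ∣ 56, it follows that 14 ∣ k.

Forward direction. This fails: take k = 14. Certainly 14 ∣ 14, but 8 ∤ 14.

Only the converse holds.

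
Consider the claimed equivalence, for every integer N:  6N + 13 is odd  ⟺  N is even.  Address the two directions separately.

Converse. Suppose N is even. Since 6 is even, 6N is even for every N, so 6N + 13 has the same parity as 13, which is odd. Hence 6N + 13 is odd.

Forward direction. This fails: take N = 7. Then 6N + 13 = 55, which is odd, yet N = 7 is odd, not even.

Not equivalent: only (⇐) holds.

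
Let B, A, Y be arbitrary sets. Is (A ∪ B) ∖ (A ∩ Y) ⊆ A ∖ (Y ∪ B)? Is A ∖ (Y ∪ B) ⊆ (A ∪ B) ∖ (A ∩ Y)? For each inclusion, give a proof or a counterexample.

Reverse inclusion. Let x ∈ A ∖ (Y ∪ B). Then x ∈ A and x ∉ B, Y, from which x ∈ (A ∪ B) ∖ (A ∩ Y).

Forward inclusion. This inclusion fails. Take B = {1}, A = ∅, Y = ∅; then 1 ∈ (A ∪ B) ∖ (A ∩ Y) but 1 ∉ A ∖ (Y ∪ B).

The sets are not equal: only the reverse inclusion holds.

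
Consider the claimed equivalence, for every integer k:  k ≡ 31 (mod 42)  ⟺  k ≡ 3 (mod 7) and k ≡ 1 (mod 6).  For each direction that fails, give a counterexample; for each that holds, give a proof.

Both directions hold; the statement is true.

(←) If k ≡ 3 (mod 7) and k ≡ 1 (mod 6), then by the Chinese remainder theorem k ≡ 31 (mod 42). This is exactly k ≡ 31 (mod 42).

(→) Suppose k ≡ 31 (mod 42); write k = 42j + 31. Since 7 ∣ 42, reducing mod 7 gives k ≡ 31 ≡ 3 (mod 7); since 6 ∣ 42, reducing mod 6 gives k ≡ 31 ≡ 1 (mod 6).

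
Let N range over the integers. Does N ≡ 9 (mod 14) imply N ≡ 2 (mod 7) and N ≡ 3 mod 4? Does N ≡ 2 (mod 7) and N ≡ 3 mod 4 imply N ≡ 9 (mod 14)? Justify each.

The forward direction fails; the converse holds.

Forward direction. This fails: N = 9 gives 9 ≡ 9 (mod 14) but 9 ≡ 1 (mod 4), so the conjunction on the right does not hold.

Converse. If N ≡ 2 (mod 7) and N ≡ 3 (mod 4), then by the Chinese remainder theorem N ≡ 23 (mod 28). Since 23 ≡ 9 (mod 14) and 14 ∣ 28, we get N ≡ 9 (mod 14).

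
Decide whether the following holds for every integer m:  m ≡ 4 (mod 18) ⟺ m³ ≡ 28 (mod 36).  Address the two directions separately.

Only the forward implication holds.

(→) Suppose m ≡ 4 (mod 18). Working modulo 36, m ∈ {4, 22}; for each such r, r³ ≡ 28 (mod 36).

(←) This fails: take m = 10. Then 10³ = 1000 ≡ 28 (mod 36), yet 10 ≡ 10 (mod 18), not 4.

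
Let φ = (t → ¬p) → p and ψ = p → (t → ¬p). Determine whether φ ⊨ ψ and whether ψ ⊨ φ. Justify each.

[⇒] This fails. Under p = T, t = T, the left side is true but the right side is false.

[⇐] This fails. Under p = F, t = F, the left side is false but the right side is true.

Neither implication holds.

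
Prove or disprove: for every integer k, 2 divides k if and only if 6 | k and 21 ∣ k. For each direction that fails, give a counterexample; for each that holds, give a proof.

(⇒) fails; (⇐) holds.

(→) This fails: take k = 2. Certainly 2 ∣ 2, but 6 ∤ 2.

(←) Suppose 6 ∣ k and 21 ∣ k. Any common multiple of 6 and 21 is a multiple of their lcm; here lcm(6, 21) = 6·21/gcd(6, 21) = 126/3 = 42, so 42 ∣ k. Since 2 ∣ 42, it follows that 2 ∣ k.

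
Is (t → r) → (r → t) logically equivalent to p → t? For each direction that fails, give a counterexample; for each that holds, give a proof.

(⇒) fails and (⇐) fails.

(→) This fails. Under r = F, p = T, t = F, the left side is true but the right side is false.

(←) This fails. Under r = T, p = F, t = F, the left side is false but the right side is true.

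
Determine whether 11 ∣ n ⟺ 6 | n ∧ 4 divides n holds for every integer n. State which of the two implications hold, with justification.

(⇒) fails and (⇐) fails.

(⟹) This fails: take n = 11. Certainly 11 ∣ 11, but 6 ∤ 11.

(⟸) This fails: take n = 12. Both 6 ∣ 12 and 4 ∣ 12, yet 12 is not a multiple of 11 (since 12 = 1·11 + 1), so 11 ∤ 12.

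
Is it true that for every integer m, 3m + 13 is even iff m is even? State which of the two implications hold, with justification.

[⇒] This fails: m = 3 gives 3m + 13 = 22, which is even, but 3 is odd, not even.

[⇐] This also fails: m = 4 is even, but 3m + 13 = 25 is odd, not even.

(⇒) fails and (⇐) fails.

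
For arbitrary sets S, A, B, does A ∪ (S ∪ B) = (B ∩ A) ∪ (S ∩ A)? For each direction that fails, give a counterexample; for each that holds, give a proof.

(⟹) This inclusion fails. Take S = {1}, A = ∅, B = ∅; then 1 ∈ A ∪ (S ∪ B) but 1 ∉ (B ∩ A) ∪ (S ∩ A).

(⟸) Let x ∈ (B ∩ A) ∪ (S ∩ A). Then either x ∈ S ∩ A and x ∉ B; or x ∈ A ∩ B and x ∉ S; or x ∈ S ∩ A ∩ B. In each case x ∈ A ∪ (S ∪ B), so (B ∩ A) ∪ (S ∩ A) ⊆ A ∪ (S ∪ B).

Only the reverse inclusion holds.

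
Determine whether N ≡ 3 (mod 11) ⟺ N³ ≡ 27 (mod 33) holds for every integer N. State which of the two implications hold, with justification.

(⟹) This fails: take N = 14. Then 14 ≡ 3 (mod 11), but 14³ = 2744 ≡ 5 (mod 33), not 27.

(⟸) Conversely, the residues r modulo 33 with r³ ≡ 27 (mod 33) are exactly {3}, and each is ≡ 3 (mod 11).

The forward direction fails; the converse holds.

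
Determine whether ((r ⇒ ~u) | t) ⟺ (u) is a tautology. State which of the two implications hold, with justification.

Both directions fail.

(⇒) This fails. Under u = F, r = F, t = F, the left side is true but the right side is false.

(⇐) This fails. Under u = T, r = T, t = F, the left side is false but the right side is true.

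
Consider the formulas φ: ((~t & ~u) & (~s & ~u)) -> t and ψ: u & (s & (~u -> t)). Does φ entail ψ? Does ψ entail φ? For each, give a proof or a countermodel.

Forward direction. This fails. Under t = T, s = F, u = F, the left side is true but the right side is false.

Converse. Assume the antecedent. If t is true, ((~t & ~u) & (~s & ~u)) -> t reduces to true regardless of the other variables. If t is false, the antecedent forces (t = F, s = T, u = T), and ((~t & ~u) & (~s & ~u)) -> t holds there. Either way ((~t & ~u) & (~s & ~u)) -> t holds.

Not equivalent: only (⇐) holds.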